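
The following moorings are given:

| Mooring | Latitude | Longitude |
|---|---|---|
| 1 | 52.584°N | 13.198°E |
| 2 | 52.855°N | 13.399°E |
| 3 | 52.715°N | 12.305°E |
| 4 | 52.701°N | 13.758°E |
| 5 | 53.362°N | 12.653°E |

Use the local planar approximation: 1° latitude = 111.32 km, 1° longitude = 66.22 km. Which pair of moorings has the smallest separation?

Pairwise distances:
2–4: √((-0.154·111.32)² + (0.359·66.22)²) = √(293.89205 + 565.15458) = 29.309 km
1–2: √((0.271·111.32)² + (0.201·66.22)²) = √(910.09133 + 177.16196) = 32.974 km
1–4: √((0.117·111.32)² + (0.560·66.22)²) = √(169.63604 + 1375.16372) = 39.304 km
1–3: √((0.131·111.32)² + (-0.893·66.22)²) = √(212.66156 + 3496.88436) = 60.906 km
2–3: √((-0.140·111.32)² + (-1.094·66.22)²) = √(242.88599 + 5248.23166) = 74.102 km
2–5: √((0.507·111.32)² + (-0.746·66.22)²) = √(3185.38781 + 2440.37186) = 75.005 km
3–5: √((0.647·111.32)² + (0.348·66.22)²) = √(5187.46234 + 531.05175) = 75.621 km
1–5: √((0.778·111.32)² + (-0.545·66.22)²) = √(7500.76552 + 1302.48088) = 93.826 km
3–4: √((-0.014·111.32)² + (1.453·66.22)²) = √(2.42886 + 9257.83810) = 96.230 km
4–5: √((0.661·111.32)² + (-1.105·66.22)²) = √(5414.38725 + 5354.30256) = 103.772 km
Closest pair: 2–4 at 29.309 km.

2 and 4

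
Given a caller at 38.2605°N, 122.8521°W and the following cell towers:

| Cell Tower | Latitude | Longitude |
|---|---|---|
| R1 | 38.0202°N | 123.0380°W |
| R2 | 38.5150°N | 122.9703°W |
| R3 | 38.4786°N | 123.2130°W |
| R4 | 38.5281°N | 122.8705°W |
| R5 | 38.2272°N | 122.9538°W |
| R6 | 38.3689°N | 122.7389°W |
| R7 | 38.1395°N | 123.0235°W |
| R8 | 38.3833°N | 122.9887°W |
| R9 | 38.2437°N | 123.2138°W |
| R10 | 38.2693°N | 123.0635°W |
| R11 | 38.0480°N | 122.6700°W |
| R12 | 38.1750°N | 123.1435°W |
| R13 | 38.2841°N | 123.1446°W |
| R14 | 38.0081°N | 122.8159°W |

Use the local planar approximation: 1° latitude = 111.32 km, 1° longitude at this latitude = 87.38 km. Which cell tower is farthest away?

R3

Distances from 38.2605°N, 122.8521°W:
R1: √((-0.2403·111.32)² + (-0.1859·87.38)²) = √(715.572986 + 263.865652) = 31.2960 km
R2: √((0.2545·111.32)² + (-0.1182·87.38)²) = √(802.642161 + 106.674111) = 30.1549 km
R3: √((0.2181·111.32)² + (-0.3609·87.38)²) = √(589.464597 + 994.484102) = 39.7989 km
R4: √((0.2676·111.32)² + (-0.0184·87.38)²) = √(887.398343 + 2.584995) = 29.8326 km
R5: √((-0.0333·111.32)² + (-0.1017·87.38)²) = √(13.741523 + 78.970700) = 9.6287 km
R6: √((0.1084·111.32)² + (0.1132·87.38)²) = √(145.614613 + 97.840110) = 15.6030 km
R7: √((-0.1210·111.32)² + (-0.1714·87.38)²) = √(181.433357 + 224.308492) = 20.1430 km
R8: √((0.1228·111.32)² + (-0.1366·87.38)²) = √(186.871525 + 142.470674) = 18.1478 km
R9: √((-0.0168·111.32)² + (-0.3617·87.38)²) = √(3.497558 + 998.897896) = 31.6606 km
R10: √((0.0088·111.32)² + (-0.2114·87.38)²) = √(0.959648 + 341.219661) = 18.4981 km
R11: √((-0.2125·111.32)² + (0.1821·87.38)²) = √(559.582680 + 253.188498) = 28.5091 km
R12: √((-0.0855·111.32)² + (-0.2914·87.38)²) = √(90.589659 + 648.340536) = 27.1833 km
R13: √((0.0236·111.32)² + (-0.2925·87.38)²) = √(6.901928 + 653.244590) = 25.6933 km
R14: √((-0.2524·111.32)² + (0.0362·87.38)²) = √(789.450850 + 10.005556) = 28.2747 km
Maximum: R3 at 39.7989 km.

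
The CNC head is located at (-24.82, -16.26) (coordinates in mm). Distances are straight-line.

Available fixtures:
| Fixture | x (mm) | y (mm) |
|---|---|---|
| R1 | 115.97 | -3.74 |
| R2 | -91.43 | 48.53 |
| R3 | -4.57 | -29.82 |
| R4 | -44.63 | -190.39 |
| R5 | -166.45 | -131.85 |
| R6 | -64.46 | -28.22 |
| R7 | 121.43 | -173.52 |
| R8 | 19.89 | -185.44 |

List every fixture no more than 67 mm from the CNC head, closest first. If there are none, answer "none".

R3, R6

Distances from (-24.82, -16.26):
R1: √((140.79)² + (12.52)²) = √(19821.8241 + 156.7504) = 141.35 mm
R2: √((-66.61)² + (64.79)²) = √(4436.8921 + 4197.7441) = 92.92 mm
R3: √((20.25)² + (-13.56)²) = √(410.0625 + 183.8736) = 24.37 mm
R4: √((-19.81)² + (-174.13)²) = √(392.4361 + 30321.2569) = 175.25 mm
R5: √((-141.63)² + (-115.59)²) = √(20059.0569 + 13361.0481) = 182.81 mm
R6: √((-39.64)² + (-11.96)²) = √(1571.3296 + 143.0416) = 41.40 mm
R7: √((146.25)² + (-157.26)²) = √(21389.0625 + 24730.7076) = 214.76 mm
R8: √((44.71)² + (-169.18)²) = √(1998.9841 + 28621.8724) = 174.99 mm
Threshold 67 mm: R3 (24.37 mm), R6 (41.40 mm) are within range.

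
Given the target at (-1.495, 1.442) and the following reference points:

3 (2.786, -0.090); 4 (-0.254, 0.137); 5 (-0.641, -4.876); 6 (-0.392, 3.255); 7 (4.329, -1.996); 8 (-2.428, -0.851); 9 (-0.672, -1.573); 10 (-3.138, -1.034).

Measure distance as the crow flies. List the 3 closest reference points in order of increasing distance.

4, 6, 8

Distances from (-1.495, 1.442):
3: √((4.281)² + (-1.532)²) = √(18.32696 + 2.34702) = 4.547
4: √((1.241)² + (-1.305)²) = √(1.54008 + 1.70302) = 1.801
5: √((0.854)² + (-6.318)²) = √(0.72932 + 39.91712) = 6.375
6: √((1.103)² + (1.813)²) = √(1.21661 + 3.28697) = 2.122
7: √((5.824)² + (-3.438)²) = √(33.91898 + 11.81984) = 6.763
8: √((-0.933)² + (-2.293)²) = √(0.87049 + 5.25785) = 2.476
9: √((0.823)² + (-3.015)²) = √(0.67733 + 9.09022) = 3.125
10: √((-1.643)² + (-2.476)²) = √(2.69945 + 6.13058) = 2.972
Sorted: 4 (1.801) < 6 (2.122) < 8 (2.476) < 10 (2.972) < 9 (3.125) < …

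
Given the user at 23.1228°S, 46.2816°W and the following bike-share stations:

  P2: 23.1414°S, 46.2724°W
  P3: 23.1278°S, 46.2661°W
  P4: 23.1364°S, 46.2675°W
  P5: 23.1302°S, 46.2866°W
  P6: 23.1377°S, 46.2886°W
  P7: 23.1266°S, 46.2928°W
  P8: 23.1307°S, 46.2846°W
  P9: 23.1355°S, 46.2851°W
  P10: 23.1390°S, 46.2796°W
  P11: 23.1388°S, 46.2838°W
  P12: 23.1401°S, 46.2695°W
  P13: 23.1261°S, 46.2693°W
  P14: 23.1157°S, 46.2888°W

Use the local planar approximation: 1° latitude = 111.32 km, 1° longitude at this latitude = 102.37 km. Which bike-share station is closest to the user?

P8

Distances from 23.1228°S, 46.2816°W:
P2: 2.2747 km
P3: 1.6815 km
P4: 2.0918 km
P5: 0.9698 km
P6: 1.8068 km
P7: 1.2221 km
P8: 0.9315 km
P9: 1.4585 km
P10: 1.8150 km
P11: 1.7953 km
P12: 2.2898 km
P13: 1.3116 km
P14: 1.0807 km
Minimum: P8 at 0.9315 km.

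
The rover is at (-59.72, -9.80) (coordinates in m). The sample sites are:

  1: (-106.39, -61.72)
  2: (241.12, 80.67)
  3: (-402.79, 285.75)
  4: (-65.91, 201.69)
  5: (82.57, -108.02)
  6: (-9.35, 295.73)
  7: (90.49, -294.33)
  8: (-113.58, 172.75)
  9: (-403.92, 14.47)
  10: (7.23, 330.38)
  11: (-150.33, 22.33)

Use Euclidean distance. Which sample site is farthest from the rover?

Distances from (-59.72, -9.80):
1: 69.81 m
2: 314.15 m
3: 452.82 m
4: 211.58 m
5: 172.90 m
6: 309.65 m
7: 321.75 m
8: 190.33 m
9: 345.05 m
10: 346.71 m
11: 96.14 m
Maximum: 3 at 452.82 m.

3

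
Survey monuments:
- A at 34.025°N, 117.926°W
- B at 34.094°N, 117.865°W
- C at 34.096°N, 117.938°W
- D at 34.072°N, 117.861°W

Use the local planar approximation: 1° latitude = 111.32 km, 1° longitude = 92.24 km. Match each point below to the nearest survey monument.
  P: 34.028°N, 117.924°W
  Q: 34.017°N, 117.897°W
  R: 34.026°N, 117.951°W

P at 34.028°N, 117.924°W:
  A: √((-0.003·111.32)² + (-0.002·92.24)²) = √(0.11153 + 0.03403) = 0.382 km
  B: √((0.066·111.32)² + (0.059·92.24)²) = √(53.98017 + 29.61711) = 9.143 km
  C: √((0.068·111.32)² + (-0.014·92.24)²) = √(57.30127 + 1.66761) = 7.679 km
  D: √((0.044·111.32)² + (0.063·92.24)²) = √(23.99119 + 33.76912) = 7.600 km
  → nearest: A (0.382 km)
Q at 34.017°N, 117.897°W:
  A: √((0.008·111.32)² + (-0.029·92.24)²) = √(0.79310 + 7.15541) = 2.819 km
  B: √((0.077·111.32)² + (0.032·92.24)²) = √(73.47301 + 8.71241) = 9.066 km
  C: √((0.079·111.32)² + (-0.041·92.24)²) = √(77.33936 + 14.30231) = 9.573 km
  D: √((0.055·111.32)² + (0.036·92.24)²) = √(37.48623 + 11.02665) = 6.965 km
  → nearest: A (2.819 km)
R at 34.026°N, 117.951°W:
  A: √((-0.001·111.32)² + (0.025·92.24)²) = √(0.01239 + 5.31764) = 2.309 km
  B: √((0.068·111.32)² + (0.086·92.24)²) = √(57.30127 + 62.92678) = 10.965 km
  C: √((0.070·111.32)² + (0.013·92.24)²) = √(60.72150 + 1.43789) = 7.884 km
  D: √((0.046·111.32)² + (0.090·92.24)²) = √(26.22177 + 68.91656) = 9.754 km
  → nearest: A (2.309 km)

P→A; Q→A; R→A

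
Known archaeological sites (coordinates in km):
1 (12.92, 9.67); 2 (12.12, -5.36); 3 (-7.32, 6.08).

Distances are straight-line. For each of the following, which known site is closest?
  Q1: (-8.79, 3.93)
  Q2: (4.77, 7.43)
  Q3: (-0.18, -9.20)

Q1 at (-8.79, 3.93):
  1: √((21.71)² + (5.74)²) = √(471.3241 + 32.9476) = 22.46 km
  2: √((20.91)² + (-9.29)²) = √(437.2281 + 86.3041) = 22.88 km
  3: √((1.47)² + (2.15)²) = √(2.1609 + 4.6225) = 2.60 km
  → nearest: 3 (2.60 km)
Q2 at (4.77, 7.43):
  1: √((8.15)² + (2.24)²) = √(66.4225 + 5.0176) = 8.45 km
  2: √((7.35)² + (-12.79)²) = √(54.0225 + 163.5841) = 14.75 km
  3: √((-12.09)² + (-1.35)²) = √(146.1681 + 1.8225) = 12.17 km
  → nearest: 1 (8.45 km)
Q3 at (-0.18, -9.20):
  1: √((13.10)² + (18.87)²) = √(171.6100 + 356.0769) = 22.97 km
  2: √((12.30)² + (3.84)²) = √(151.2900 + 14.7456) = 12.89 km
  3: √((-7.14)² + (15.28)²) = √(50.9796 + 233.4784) = 16.87 km
  → nearest: 2 (12.89 km)

Q1→3; Q2→1; Q3→2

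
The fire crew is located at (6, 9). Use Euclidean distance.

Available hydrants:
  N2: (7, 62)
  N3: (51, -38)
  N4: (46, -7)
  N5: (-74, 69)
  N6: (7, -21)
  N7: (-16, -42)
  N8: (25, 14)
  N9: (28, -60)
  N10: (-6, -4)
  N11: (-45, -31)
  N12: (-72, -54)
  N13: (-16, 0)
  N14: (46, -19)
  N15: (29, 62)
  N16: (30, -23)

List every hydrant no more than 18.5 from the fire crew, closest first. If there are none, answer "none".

N10

Distances from (6, 9):
N2: 53.0
N3: 65.1
N4: 43.1
N5: 100.0
N6: 30.0
N7: 55.5
N8: 19.6
N9: 72.4
N10: 17.7
N11: 64.8
N12: 100.3
N13: 23.8
N14: 48.8
N15: 57.8
N16: 40.0
Threshold 18.5: N10 (17.7) is within range.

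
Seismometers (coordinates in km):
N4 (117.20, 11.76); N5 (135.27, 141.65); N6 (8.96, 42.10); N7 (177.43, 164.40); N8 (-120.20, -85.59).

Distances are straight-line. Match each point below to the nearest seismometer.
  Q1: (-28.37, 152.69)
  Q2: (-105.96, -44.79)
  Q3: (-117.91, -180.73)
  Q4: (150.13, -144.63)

Q1 at (-28.37, 152.69):
  N4: √((145.57)² + (-140.93)²) = √(21190.6249 + 19861.2649) = 202.61 km
  N5: √((163.64)² + (-11.04)²) = √(26778.0496 + 121.8816) = 164.01 km
  N6: √((37.33)² + (-110.59)²) = √(1393.5289 + 12230.1481) = 116.72 km
  N7: √((205.80)² + (11.71)²) = √(42353.6400 + 137.1241) = 206.13 km
  N8: √((-91.83)² + (-238.28)²) = √(8432.7489 + 56777.3584) = 255.36 km
  → nearest: N6 (116.72 km)
Q2 at (-105.96, -44.79):
  N4: √((223.16)² + (56.55)²) = √(49800.3856 + 3197.9025) = 230.21 km
  N5: √((241.23)² + (186.44)²) = √(58191.9129 + 34759.8736) = 304.88 km
  N6: √((114.92)² + (86.89)²) = √(13206.6064 + 7549.8721) = 144.07 km
  N7: √((283.39)² + (209.19)²) = √(80309.8921 + 43760.4561) = 352.24 km
  N8: √((-14.24)² + (-40.80)²) = √(202.7776 + 1664.6400) = 43.21 km
  → nearest: N8 (43.21 km)
Q3 at (-117.91, -180.73):
  N4: √((235.11)² + (192.49)²) = √(55276.7121 + 37052.4001) = 303.86 km
  N5: √((253.18)² + (322.38)²) = √(64100.1124 + 103928.8644) = 409.91 km
  N6: √((126.87)² + (222.83)²) = √(16095.9969 + 49653.2089) = 256.42 km
  N7: √((295.34)² + (345.13)²) = √(87225.7156 + 119114.7169) = 454.25 km
  N8: √((-2.29)² + (95.14)²) = √(5.2441 + 9051.6196) = 95.17 km
  → nearest: N8 (95.17 km)
Q4 at (150.13, -144.63):
  N4: √((-32.93)² + (156.39)²) = √(1084.3849 + 24457.8321) = 159.82 km
  N5: √((-14.86)² + (286.28)²) = √(220.8196 + 81956.2384) = 286.67 km
  N6: √((-141.17)² + (186.73)²) = √(19928.9689 + 34868.0929) = 234.09 km
  N7: √((27.30)² + (309.03)²) = √(745.2900 + 95499.5409) = 310.23 km
  N8: √((-270.33)² + (59.04)²) = √(73078.3089 + 3485.7216) = 276.70 km
  → nearest: N4 (159.82 km)

Q1→N6; Q2→N8; Q3→N8; Q4→N4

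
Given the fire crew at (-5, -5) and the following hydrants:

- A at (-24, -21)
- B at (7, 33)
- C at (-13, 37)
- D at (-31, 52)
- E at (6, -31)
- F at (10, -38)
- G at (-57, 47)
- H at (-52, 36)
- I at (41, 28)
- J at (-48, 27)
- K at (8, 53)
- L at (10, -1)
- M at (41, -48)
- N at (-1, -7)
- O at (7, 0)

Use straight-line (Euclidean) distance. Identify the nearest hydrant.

N

Distances from (-5, -5):
A: √((-19)² + (-16)²) = √(361.000 + 256.000) = 24.8
B: √((12)² + (38)²) = √(144.000 + 1444.000) = 39.8
C: √((-8)² + (42)²) = √(64.000 + 1764.000) = 42.8
D: √((-26)² + (57)²) = √(676.000 + 3249.000) = 62.6
E: √((11)² + (-26)²) = √(121.000 + 676.000) = 28.2
F: √((15)² + (-33)²) = √(225.000 + 1089.000) = 36.2
G: √((-52)² + (52)²) = √(2704.000 + 2704.000) = 73.5
H: √((-47)² + (41)²) = √(2209.000 + 1681.000) = 62.4
I: √((46)² + (33)²) = √(2116.000 + 1089.000) = 56.6
J: √((-43)² + (32)²) = √(1849.000 + 1024.000) = 53.6
K: √((13)² + (58)²) = √(169.000 + 3364.000) = 59.4
L: √((15)² + (4)²) = √(225.000 + 16.000) = 15.5
M: √((46)² + (-43)²) = √(2116.000 + 1849.000) = 63.0
N: √((4)² + (-2)²) = √(16.000 + 4.000) = 4.5
O: √((12)² + (5)²) = √(144.000 + 25.000) = 13.0
Minimum: N at 4.5.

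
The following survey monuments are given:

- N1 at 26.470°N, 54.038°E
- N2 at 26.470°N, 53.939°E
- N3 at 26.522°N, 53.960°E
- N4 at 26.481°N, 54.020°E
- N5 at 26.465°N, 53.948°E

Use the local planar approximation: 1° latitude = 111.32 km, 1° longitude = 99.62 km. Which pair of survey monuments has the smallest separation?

Pairwise distances:
N2–N5: 1.055 km
N1–N4: 2.171 km
N2–N3: 6.155 km
N3–N5: 6.457 km
N4–N5: 7.390 km
N3–N4: 7.521 km
N2–N4: 8.162 km
N1–N5: 8.983 km
N1–N3: 9.690 km
N1–N2: 9.862 km
Closest pair: N2–N5 at 1.055 km.

N2 and N5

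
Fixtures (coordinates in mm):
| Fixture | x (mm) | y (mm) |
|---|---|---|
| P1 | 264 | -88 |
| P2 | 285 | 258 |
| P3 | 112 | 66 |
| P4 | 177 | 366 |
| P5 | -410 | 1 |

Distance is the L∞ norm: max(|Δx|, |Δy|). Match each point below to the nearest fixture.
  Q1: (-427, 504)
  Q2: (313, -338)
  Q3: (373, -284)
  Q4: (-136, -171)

Q1 at (-427, 504):
  P1: max(|691|, |-592|) = 691 mm
  P2: max(|712|, |-246|) = 712 mm
  P3: max(|539|, |-438|) = 539 mm
  P4: max(|604|, |-138|) = 604 mm
  P5: max(|17|, |-503|) = 503 mm
  → nearest: P5 (503 mm)
Q2 at (313, -338):
  P1: max(|-49|, |250|) = 250 mm
  P2: max(|-28|, |596|) = 596 mm
  P3: max(|-201|, |404|) = 404 mm
  P4: max(|-136|, |704|) = 704 mm
  P5: max(|-723|, |339|) = 723 mm
  → nearest: P1 (250 mm)
Q3 at (373, -284):
  P1: max(|-109|, |196|) = 196 mm
  P2: max(|-88|, |542|) = 542 mm
  P3: max(|-261|, |350|) = 350 mm
  P4: max(|-196|, |650|) = 650 mm
  P5: max(|-783|, |285|) = 783 mm
  → nearest: P1 (196 mm)
Q4 at (-136, -171):
  P1: max(|400|, |83|) = 400 mm
  P2: max(|421|, |429|) = 429 mm
  P3: max(|248|, |237|) = 248 mm
  P4: max(|313|, |537|) = 537 mm
  P5: max(|-274|, |172|) = 274 mm
  → nearest: P3 (248 mm)

Q1→P5; Q2→P1; Q3→P1; Q4→P3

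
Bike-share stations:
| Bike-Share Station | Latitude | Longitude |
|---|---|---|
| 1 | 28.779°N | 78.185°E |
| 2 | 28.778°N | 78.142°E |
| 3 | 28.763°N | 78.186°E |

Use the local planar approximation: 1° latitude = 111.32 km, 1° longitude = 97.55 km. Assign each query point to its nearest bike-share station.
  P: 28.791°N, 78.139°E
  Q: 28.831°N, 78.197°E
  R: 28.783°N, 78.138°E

P at 28.791°N, 78.139°E:
  1: 4.682 km
  2: 1.476 km
  3: 5.544 km
  → nearest: 2 (1.476 km)
Q at 28.831°N, 78.197°E:
  1: 5.906 km
  2: 7.975 km
  3: 7.645 km
  → nearest: 1 (5.906 km)
R at 28.783°N, 78.138°E:
  1: 4.606 km
  2: 0.680 km
  3: 5.185 km
  → nearest: 2 (0.680 km)

P→2; Q→1; R→2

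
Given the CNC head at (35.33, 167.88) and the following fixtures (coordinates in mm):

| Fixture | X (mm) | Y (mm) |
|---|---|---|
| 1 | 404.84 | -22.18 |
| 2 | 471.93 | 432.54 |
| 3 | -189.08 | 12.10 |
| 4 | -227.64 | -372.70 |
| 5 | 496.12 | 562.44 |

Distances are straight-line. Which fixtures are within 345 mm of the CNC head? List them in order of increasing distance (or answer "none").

3

Distances from (35.33, 167.88):
1: √((369.51)² + (-190.06)²) = √(136537.6401 + 36122.8036) = 415.52 mm
2: √((436.60)² + (264.66)²) = √(190619.5600 + 70044.9156) = 510.55 mm
3: √((-224.41)² + (-155.78)²) = √(50359.8481 + 24267.4084) = 273.18 mm
4: √((-262.97)² + (-540.58)²) = √(69153.2209 + 292226.7364) = 601.15 mm
5: √((460.79)² + (394.56)²) = √(212327.4241 + 155677.5936) = 606.63 mm
Threshold 345 mm: 3 (273.18 mm) is within range.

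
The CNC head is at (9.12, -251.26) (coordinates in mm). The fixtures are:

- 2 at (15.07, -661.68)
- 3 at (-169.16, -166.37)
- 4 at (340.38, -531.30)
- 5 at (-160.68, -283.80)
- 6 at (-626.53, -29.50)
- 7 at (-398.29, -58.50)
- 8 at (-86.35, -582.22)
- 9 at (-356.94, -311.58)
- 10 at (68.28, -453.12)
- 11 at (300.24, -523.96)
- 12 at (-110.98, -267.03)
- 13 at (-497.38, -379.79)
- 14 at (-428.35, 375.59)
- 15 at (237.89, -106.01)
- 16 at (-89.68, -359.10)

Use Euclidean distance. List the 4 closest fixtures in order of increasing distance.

Distances from (9.12, -251.26):
2: √((5.95)² + (-410.42)²) = √(35.4025 + 168444.5764) = 410.46 mm
3: √((-178.28)² + (84.89)²) = √(31783.7584 + 7206.3121) = 197.46 mm
4: √((331.26)² + (-280.04)²) = √(109733.1876 + 78422.4016) = 433.77 mm
5: √((-169.80)² + (-32.54)²) = √(28832.0400 + 1058.8516) = 172.89 mm
6: √((-635.65)² + (221.76)²) = √(404050.9225 + 49177.4976) = 673.22 mm
7: √((-407.41)² + (192.76)²) = √(165982.9081 + 37156.4176) = 450.71 mm
8: √((-95.47)² + (-330.96)²) = √(9114.5209 + 109534.5216) = 344.45 mm
9: √((-366.06)² + (-60.32)²) = √(133999.9236 + 3638.5024) = 371.00 mm
10: √((59.16)² + (-201.86)²) = √(3499.9056 + 40747.4596) = 210.35 mm
11: √((291.12)² + (-272.70)²) = √(84750.8544 + 74365.2900) = 398.89 mm
12: √((-120.10)² + (-15.77)²) = √(14424.0100 + 248.6929) = 121.13 mm
13: √((-506.50)² + (-128.53)²) = √(256542.2500 + 16519.9609) = 522.55 mm
14: √((-437.47)² + (626.85)²) = √(191380.0009 + 392940.9225) = 764.41 mm
15: √((228.77)² + (145.25)²) = √(52335.7129 + 21097.5625) = 270.99 mm
16: √((-98.80)² + (-107.84)²) = √(9761.4400 + 11629.4656) = 146.26 mm
Sorted: 12 (121.13 mm) < 16 (146.26 mm) < 5 (172.89 mm) < 3 (197.46 mm) < 10 (210.35 mm) < 15 (270.99 mm) < …

12, 16, 5, 3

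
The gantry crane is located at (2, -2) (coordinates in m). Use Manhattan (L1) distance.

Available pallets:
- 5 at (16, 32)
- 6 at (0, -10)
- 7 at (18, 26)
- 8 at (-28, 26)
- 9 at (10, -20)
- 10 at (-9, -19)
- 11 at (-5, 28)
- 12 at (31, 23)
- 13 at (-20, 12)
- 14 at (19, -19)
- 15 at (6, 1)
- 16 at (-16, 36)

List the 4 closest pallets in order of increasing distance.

Distances from (2, -2):
5: |14| + |34| = 14 + 34 = 48 m
6: |-2| + |-8| = 2 + 8 = 10 m
7: |16| + |28| = 16 + 28 = 44 m
8: |-30| + |28| = 30 + 28 = 58 m
9: |8| + |-18| = 8 + 18 = 26 m
10: |-11| + |-17| = 11 + 17 = 28 m
11: |-7| + |30| = 7 + 30 = 37 m
12: |29| + |25| = 29 + 25 = 54 m
13: |-22| + |14| = 22 + 14 = 36 m
14: |17| + |-17| = 17 + 17 = 34 m
15: |4| + |3| = 4 + 3 = 7 m
16: |-18| + |38| = 18 + 38 = 56 m
Sorted: 15 (7 m) < 6 (10 m) < 9 (26 m) < 10 (28 m) < 14 (34 m) < 13 (36 m) < …

15, 6, 9, 10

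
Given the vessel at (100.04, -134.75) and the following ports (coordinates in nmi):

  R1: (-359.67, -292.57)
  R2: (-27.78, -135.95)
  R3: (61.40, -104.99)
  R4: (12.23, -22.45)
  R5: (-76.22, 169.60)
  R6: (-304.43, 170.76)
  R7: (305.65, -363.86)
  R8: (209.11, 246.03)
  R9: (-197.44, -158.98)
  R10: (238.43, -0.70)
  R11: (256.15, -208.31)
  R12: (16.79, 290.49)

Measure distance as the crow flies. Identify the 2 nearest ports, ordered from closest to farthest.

R3, R2

Distances from (100.04, -134.75):
R1: 486.05 nmi
R2: 127.83 nmi
R3: 48.77 nmi
R4: 142.55 nmi
R5: 351.71 nmi
R6: 506.88 nmi
R7: 307.84 nmi
R8: 396.09 nmi
R9: 298.47 nmi
R10: 192.67 nmi
R11: 172.57 nmi
R12: 433.31 nmi
Sorted: R3 (48.77 nmi) < R2 (127.83 nmi) < R4 (142.55 nmi) < R11 (172.57 nmi) < …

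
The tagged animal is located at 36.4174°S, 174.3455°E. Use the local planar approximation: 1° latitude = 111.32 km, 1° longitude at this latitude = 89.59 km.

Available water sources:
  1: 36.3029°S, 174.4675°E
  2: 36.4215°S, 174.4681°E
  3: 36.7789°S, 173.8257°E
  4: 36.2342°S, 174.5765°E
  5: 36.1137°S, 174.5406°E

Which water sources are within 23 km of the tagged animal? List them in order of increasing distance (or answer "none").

2, 1

Distances from 36.4174°S, 174.3455°E:
1: √((0.1145·111.32)² + (0.1220·89.59)²) = √(162.464085 + 119.464463) = 16.7907 km
2: √((-0.0041·111.32)² + (0.1226·89.59)²) = √(0.208312 + 120.642413) = 10.9932 km
3: √((-0.3615·111.32)² + (-0.5198·89.59)²) = √(1619.433051 + 2168.660771) = 61.5475 km
4: √((0.1832·111.32)² + (0.2310·89.59)²) = √(415.908057 + 428.295028) = 29.0552 km
5: √((0.3037·111.32)² + (0.1951·89.59)²) = √(1142.973021 + 305.515756) = 38.0590 km
Threshold 23 km: 2 (10.9932 km), 1 (16.7907 km) are within range.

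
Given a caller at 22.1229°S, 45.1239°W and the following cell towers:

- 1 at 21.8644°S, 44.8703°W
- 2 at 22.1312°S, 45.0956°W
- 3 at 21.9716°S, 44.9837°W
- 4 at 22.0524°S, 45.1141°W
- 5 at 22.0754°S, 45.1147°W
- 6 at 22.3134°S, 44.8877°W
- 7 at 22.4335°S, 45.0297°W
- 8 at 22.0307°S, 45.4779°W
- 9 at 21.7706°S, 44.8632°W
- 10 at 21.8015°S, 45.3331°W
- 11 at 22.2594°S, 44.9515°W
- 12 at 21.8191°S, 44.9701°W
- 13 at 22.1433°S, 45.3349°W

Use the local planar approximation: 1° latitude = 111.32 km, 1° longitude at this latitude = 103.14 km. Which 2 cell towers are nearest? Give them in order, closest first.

2, 5

Distances from 22.1229°S, 45.1239°W:
1: √((0.2585·111.32)² + (0.2536·103.14)²) = √(828.070837 + 684.152239) = 38.8873 km
2: √((-0.0083·111.32)² + (0.0283·103.14)²) = √(0.853695 + 8.519755) = 3.0616 km
3: √((0.1513·111.32)² + (0.1402·103.14)²) = √(283.677082 + 209.098194) = 22.1985 km
4: √((0.0705·111.32)² + (0.0098·103.14)²) = √(61.592046 + 1.021660) = 7.9129 km
5: √((0.0475·111.32)² + (0.0092·103.14)²) = √(27.959771 + 0.900388) = 5.3722 km
6: √((-0.1905·111.32)² + (0.2362·103.14)²) = √(449.713946 + 593.490868) = 32.2987 km
7: √((-0.3106·111.32)² + (0.0942·103.14)²) = √(1195.499223 + 94.396536) = 35.9151 km
8: √((0.0922·111.32)² + (-0.3540·103.14)²) = √(105.343620 + 1333.094014) = 37.9267 km
9: √((0.3523·111.32)² + (0.2607·103.14)²) = √(1538.054348 + 722.996702) = 47.5505 km
10: √((0.3214·111.32)² + (-0.2092·103.14)²) = √(1280.083030 + 465.562096) = 41.7809 km
11: √((-0.1365·111.32)² + (0.1724·103.14)²) = √(230.893495 + 316.175910) = 23.3895 km
12: √((0.3038·111.32)² + (0.1538·103.14)²) = √(1143.725843 + 251.632612) = 37.3545 km
13: √((-0.0204·111.32)² + (-0.2110·103.14)²) = √(5.157114 + 473.608147) = 21.8807 km
Sorted: 2 (3.0616 km) < 5 (5.3722 km) < 4 (7.9129 km) < 13 (21.8807 km) < …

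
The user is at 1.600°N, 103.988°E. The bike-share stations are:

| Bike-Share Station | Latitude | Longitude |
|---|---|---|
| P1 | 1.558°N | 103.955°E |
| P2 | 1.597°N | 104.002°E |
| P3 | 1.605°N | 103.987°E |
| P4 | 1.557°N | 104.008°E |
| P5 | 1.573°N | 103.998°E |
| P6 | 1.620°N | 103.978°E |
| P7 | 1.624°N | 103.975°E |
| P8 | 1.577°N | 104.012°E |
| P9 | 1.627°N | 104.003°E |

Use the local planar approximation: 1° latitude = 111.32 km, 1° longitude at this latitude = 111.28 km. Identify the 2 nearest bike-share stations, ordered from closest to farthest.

Distances from 1.600°N, 103.988°E:
P1: 5.945 km
P2: 1.593 km
P3: 0.568 km
P4: 5.279 km
P5: 3.205 km
P6: 2.489 km
P7: 3.038 km
P8: 3.700 km
P9: 3.438 km
Sorted: P3 (0.568 km) < P2 (1.593 km) < P6 (2.489 km) < P7 (3.038 km) < …

P3, P2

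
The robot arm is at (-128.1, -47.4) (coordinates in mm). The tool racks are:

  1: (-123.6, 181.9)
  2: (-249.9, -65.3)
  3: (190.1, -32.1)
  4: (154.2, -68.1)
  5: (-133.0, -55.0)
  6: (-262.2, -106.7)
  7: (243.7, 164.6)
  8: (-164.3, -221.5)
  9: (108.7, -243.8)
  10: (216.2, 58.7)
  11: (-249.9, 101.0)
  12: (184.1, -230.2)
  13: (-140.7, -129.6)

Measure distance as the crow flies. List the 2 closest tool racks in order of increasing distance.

Distances from (-128.1, -47.4):
1: √((4.5)² + (229.3)²) = √(20.250 + 52578.490) = 229.3 mm
2: √((-121.8)² + (-17.9)²) = √(14835.240 + 320.410) = 123.1 mm
3: √((318.2)² + (15.3)²) = √(101251.240 + 234.090) = 318.6 mm
4: √((282.3)² + (-20.7)²) = √(79693.290 + 428.490) = 283.1 mm
5: √((-4.9)² + (-7.6)²) = √(24.010 + 57.760) = 9.0 mm
6: √((-134.1)² + (-59.3)²) = √(17982.810 + 3516.490) = 146.6 mm
7: √((371.8)² + (212.0)²) = √(138235.240 + 44944.000) = 428.0 mm
8: √((-36.2)² + (-174.1)²) = √(1310.440 + 30310.810) = 177.8 mm
9: √((236.8)² + (-196.4)²) = √(56074.240 + 38572.960) = 307.6 mm
10: √((344.3)² + (106.1)²) = √(118542.490 + 11257.210) = 360.3 mm
11: √((-121.8)² + (148.4)²) = √(14835.240 + 22022.560) = 192.0 mm
12: √((312.2)² + (-182.8)²) = √(97468.840 + 33415.840) = 361.8 mm
13: √((-12.6)² + (-82.2)²) = √(158.760 + 6756.840) = 83.2 mm
Sorted: 5 (9.0 mm) < 13 (83.2 mm) < 2 (123.1 mm) < 6 (146.6 mm) < …

5, 13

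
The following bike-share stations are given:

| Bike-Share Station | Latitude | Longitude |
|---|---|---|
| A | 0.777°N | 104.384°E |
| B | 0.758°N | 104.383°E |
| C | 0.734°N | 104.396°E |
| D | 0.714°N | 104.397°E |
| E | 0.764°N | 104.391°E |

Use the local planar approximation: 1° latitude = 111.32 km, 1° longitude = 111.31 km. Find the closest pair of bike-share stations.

Pairwise distances:
B–E: 1.113 km
A–E: 1.644 km
A–B: 2.118 km
C–D: 2.229 km
B–C: 3.038 km
C–E: 3.386 km
A–C: 4.970 km
B–D: 5.140 km
D–E: 5.606 km
A–D: 7.161 km
Closest pair: B–E at 1.113 km.

B and E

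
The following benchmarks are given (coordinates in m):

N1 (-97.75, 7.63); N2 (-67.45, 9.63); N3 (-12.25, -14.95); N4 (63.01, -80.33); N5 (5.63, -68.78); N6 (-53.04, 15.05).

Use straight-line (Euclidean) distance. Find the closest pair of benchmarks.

Pairwise distances:
N2–N6: 15.40 m
N1–N2: 30.37 m
N1–N6: 45.32 m
N3–N6: 50.63 m
N3–N5: 56.72 m
N4–N5: 58.53 m
N2–N3: 60.43 m
N1–N3: 88.43 m
N3–N4: 99.69 m
N5–N6: 102.32 m
N2–N5: 107.19 m
N1–N5: 128.55 m
N4–N6: 150.22 m
N2–N4: 158.47 m
N1–N4: 183.25 m
Closest pair: N2–N6 at 15.40 m.

N2 and N6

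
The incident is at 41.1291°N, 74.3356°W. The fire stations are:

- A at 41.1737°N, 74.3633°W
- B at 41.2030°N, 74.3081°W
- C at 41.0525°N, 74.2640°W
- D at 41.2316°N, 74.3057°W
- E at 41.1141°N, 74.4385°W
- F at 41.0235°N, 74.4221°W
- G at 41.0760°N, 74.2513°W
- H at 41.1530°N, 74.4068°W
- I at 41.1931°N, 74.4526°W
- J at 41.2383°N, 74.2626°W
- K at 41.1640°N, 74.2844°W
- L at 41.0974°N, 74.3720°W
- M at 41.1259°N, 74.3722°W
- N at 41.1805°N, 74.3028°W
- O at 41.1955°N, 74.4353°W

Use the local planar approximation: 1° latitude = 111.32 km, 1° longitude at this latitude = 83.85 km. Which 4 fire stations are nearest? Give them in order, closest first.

Distances from 41.1291°N, 74.3356°W:
A: √((0.0446·111.32)² + (-0.0277·83.85)²) = √(24.649954 + 5.394680) = 5.4813 km
B: √((0.0739·111.32)² + (0.0275·83.85)²) = √(67.676092 + 5.317060) = 8.5436 km
C: √((-0.0766·111.32)² + (0.0716·83.85)²) = √(72.711639 + 36.043933) = 10.4286 km
D: √((0.1025·111.32)² + (0.0299·83.85)²) = √(130.194946 + 6.285626) = 11.6825 km
E: √((-0.0150·111.32)² + (-0.1029·83.85)²) = √(2.788232 + 74.445231) = 8.7883 km
F: √((-0.1056·111.32)² + (-0.0865·83.85)²) = √(138.189241 + 52.606372) = 13.8129 km
G: √((-0.0531·111.32)² + (0.0843·83.85)²) = √(34.941009 + 49.964470) = 9.2144 km
H: √((0.0239·111.32)² + (-0.0712·83.85)²) = √(7.078516 + 35.642333) = 6.5361 km
I: √((0.0640·111.32)² + (-0.1170·83.85)²) = √(50.758215 + 96.244929) = 12.1245 km
J: √((0.1092·111.32)² + (0.0730·83.85)²) = √(147.771837 + 37.467253) = 13.6103 km
K: √((0.0349·111.32)² + (0.0512·83.85)²) = √(15.093753 + 18.430879) = 5.7900 km
L: √((-0.0317·111.32)² + (-0.0364·83.85)²) = √(12.452740 + 9.315559) = 4.6657 km
M: √((-0.0032·111.32)² + (-0.0366·83.85)²) = √(0.126896 + 9.418209) = 3.0895 km
N: √((0.0514·111.32)² + (0.0328·83.85)²) = √(32.739545 + 7.564040) = 6.3485 km
O: √((0.0664·111.32)² + (-0.0997·83.85)²) = √(54.636460 + 69.887008) = 11.1590 km
Sorted: M (3.0895 km) < L (4.6657 km) < A (5.4813 km) < K (5.7900 km) < N (6.3485 km) < H (6.5361 km) < …

M, L, A, K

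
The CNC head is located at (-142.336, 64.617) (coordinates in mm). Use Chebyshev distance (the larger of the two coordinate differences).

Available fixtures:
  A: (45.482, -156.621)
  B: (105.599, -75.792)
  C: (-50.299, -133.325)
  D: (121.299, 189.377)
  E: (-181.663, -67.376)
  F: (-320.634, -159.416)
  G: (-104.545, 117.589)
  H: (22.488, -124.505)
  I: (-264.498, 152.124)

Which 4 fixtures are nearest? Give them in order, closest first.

G, I, E, H

Distances from (-142.336, 64.617):
A: 221.238 mm
B: 247.935 mm
C: 197.942 mm
D: 263.635 mm
E: 131.993 mm
F: 224.033 mm
G: 52.972 mm
H: 189.122 mm
I: 122.162 mm
Sorted: G (52.972 mm) < I (122.162 mm) < E (131.993 mm) < H (189.122 mm) < C (197.942 mm) < A (221.238 mm) < …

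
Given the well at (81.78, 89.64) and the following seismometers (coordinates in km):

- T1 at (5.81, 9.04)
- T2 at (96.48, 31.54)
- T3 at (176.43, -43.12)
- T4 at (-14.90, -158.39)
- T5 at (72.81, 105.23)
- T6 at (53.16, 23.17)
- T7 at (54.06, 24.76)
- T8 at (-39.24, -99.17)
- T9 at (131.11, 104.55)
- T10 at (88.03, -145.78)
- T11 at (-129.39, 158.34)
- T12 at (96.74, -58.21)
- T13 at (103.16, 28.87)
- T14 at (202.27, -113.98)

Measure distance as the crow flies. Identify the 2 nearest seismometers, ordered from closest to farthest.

T5, T9

Distances from (81.78, 89.64):
T1: 110.76 km
T2: 59.93 km
T3: 163.05 km
T4: 266.21 km
T5: 17.99 km
T6: 72.37 km
T7: 70.55 km
T8: 224.27 km
T9: 51.53 km
T10: 235.50 km
T11: 222.06 km
T12: 148.60 km
T13: 64.42 km
T14: 236.60 km
Sorted: T5 (17.99 km) < T9 (51.53 km) < T2 (59.93 km) < T13 (64.42 km) < …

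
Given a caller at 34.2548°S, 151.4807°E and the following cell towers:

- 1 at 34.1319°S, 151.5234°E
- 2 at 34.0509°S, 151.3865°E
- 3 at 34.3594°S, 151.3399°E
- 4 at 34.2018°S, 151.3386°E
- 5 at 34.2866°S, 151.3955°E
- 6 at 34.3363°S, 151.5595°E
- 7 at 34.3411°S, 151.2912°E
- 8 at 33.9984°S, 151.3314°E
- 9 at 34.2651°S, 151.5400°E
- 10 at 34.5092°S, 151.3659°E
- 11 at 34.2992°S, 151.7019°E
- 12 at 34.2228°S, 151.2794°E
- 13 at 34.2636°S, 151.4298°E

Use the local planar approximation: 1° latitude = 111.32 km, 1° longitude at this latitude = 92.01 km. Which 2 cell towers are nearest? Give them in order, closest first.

Distances from 34.2548°S, 151.4807°E:
1: 14.2342 km
2: 24.2967 km
3: 17.4189 km
4: 14.3442 km
5: 8.6015 km
6: 11.6138 km
7: 19.9074 km
8: 31.6762 km
9: 5.5754 km
10: 30.2255 km
11: 20.9442 km
12: 18.8611 km
13: 4.7847 km
Sorted: 13 (4.7847 km) < 9 (5.5754 km) < 5 (8.6015 km) < 6 (11.6138 km) < …

13, 9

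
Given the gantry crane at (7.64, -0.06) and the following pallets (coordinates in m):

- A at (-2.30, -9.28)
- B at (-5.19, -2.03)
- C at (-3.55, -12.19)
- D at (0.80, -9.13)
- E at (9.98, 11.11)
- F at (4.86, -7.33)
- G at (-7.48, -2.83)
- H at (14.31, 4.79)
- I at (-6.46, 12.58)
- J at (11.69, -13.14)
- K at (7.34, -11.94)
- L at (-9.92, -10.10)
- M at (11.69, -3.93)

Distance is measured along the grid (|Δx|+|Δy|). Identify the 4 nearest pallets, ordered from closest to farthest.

M, F, H, K

Distances from (7.64, -0.06):
A: 19.16 m
B: 14.80 m
C: 23.32 m
D: 15.91 m
E: 13.51 m
F: 10.05 m
G: 17.89 m
H: 11.52 m
I: 26.74 m
J: 17.13 m
K: 12.18 m
L: 27.60 m
M: 7.92 m
Sorted: M (7.92 m) < F (10.05 m) < H (11.52 m) < K (12.18 m) < E (13.51 m) < B (14.80 m) < …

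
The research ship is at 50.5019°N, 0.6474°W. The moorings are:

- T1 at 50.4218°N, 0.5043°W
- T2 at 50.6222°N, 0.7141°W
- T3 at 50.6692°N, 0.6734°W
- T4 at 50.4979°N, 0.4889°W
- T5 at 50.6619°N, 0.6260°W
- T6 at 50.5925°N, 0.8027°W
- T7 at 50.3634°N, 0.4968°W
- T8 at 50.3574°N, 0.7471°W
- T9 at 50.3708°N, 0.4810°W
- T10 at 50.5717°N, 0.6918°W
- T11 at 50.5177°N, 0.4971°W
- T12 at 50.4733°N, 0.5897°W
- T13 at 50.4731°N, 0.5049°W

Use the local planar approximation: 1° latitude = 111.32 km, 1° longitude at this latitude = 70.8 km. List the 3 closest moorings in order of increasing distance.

T12, T10, T13

Distances from 50.5019°N, 0.6474°W:
T1: √((-0.0801·111.32)² + (0.1431·70.8)²) = √(79.508110 + 102.646887) = 13.4965 km
T2: √((0.1203·111.32)² + (-0.0667·70.8)²) = √(179.340200 + 22.300684) = 14.2000 km
T3: √((0.1673·111.32)² + (-0.0260·70.8)²) = √(346.847267 + 3.388545) = 18.7146 km
T4: √((-0.0040·111.32)² + (0.1585·70.8)²) = √(0.198274 + 125.928795) = 11.2306 km
T5: √((0.1600·111.32)² + (0.0214·70.8)²) = √(317.238845 + 2.295589) = 17.8755 km
T6: √((0.0906·111.32)² + (-0.1553·70.8)²) = √(101.719166 + 120.895303) = 14.9203 km
T7: √((-0.1385·111.32)² + (0.1506·70.8)²) = √(237.709174 + 113.688480) = 18.7456 km
T8: √((-0.1445·111.32)² + (-0.0997·70.8)²) = √(258.751031 + 49.826093) = 17.5664 km
T9: √((-0.1311·111.32)² + (0.1664·70.8)²) = √(212.986354 + 138.794788) = 18.7558 km
T10: √((0.0698·111.32)² + (-0.0444·70.8)²) = √(60.375013 + 9.881718) = 8.3819 km
T11: √((0.0158·111.32)² + (0.1503·70.8)²) = √(3.093574 + 113.235989) = 10.7856 km
T12: √((-0.0286·111.32)² + (0.0577·70.8)²) = √(10.136277 + 16.688532) = 5.1793 km
T13: √((-0.0288·111.32)² + (0.1425·70.8)²) = √(10.278539 + 101.787921) = 10.5861 km
Sorted: T12 (5.1793 km) < T10 (8.3819 km) < T13 (10.5861 km) < T11 (10.7856 km) < T4 (11.2306 km) < …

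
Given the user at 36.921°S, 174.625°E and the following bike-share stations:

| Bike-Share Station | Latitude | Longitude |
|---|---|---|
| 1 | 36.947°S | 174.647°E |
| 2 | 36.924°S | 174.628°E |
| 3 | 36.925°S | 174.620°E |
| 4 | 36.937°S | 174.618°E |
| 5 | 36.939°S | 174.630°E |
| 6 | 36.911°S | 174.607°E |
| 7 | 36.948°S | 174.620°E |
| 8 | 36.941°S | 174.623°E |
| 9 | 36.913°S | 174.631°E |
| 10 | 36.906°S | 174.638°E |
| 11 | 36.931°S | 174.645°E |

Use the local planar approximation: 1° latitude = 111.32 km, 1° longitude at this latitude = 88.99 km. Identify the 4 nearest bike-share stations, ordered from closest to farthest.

Distances from 36.921°S, 174.625°E:
1: 3.494 km
2: 0.428 km
3: 0.629 km
4: 1.887 km
5: 2.053 km
6: 1.951 km
7: 3.038 km
8: 2.234 km
9: 1.038 km
10: 2.031 km
11: 2.099 km
Sorted: 2 (0.428 km) < 3 (0.629 km) < 9 (1.038 km) < 4 (1.887 km) < 6 (1.951 km) < 10 (2.031 km) < …

2, 3, 9, 4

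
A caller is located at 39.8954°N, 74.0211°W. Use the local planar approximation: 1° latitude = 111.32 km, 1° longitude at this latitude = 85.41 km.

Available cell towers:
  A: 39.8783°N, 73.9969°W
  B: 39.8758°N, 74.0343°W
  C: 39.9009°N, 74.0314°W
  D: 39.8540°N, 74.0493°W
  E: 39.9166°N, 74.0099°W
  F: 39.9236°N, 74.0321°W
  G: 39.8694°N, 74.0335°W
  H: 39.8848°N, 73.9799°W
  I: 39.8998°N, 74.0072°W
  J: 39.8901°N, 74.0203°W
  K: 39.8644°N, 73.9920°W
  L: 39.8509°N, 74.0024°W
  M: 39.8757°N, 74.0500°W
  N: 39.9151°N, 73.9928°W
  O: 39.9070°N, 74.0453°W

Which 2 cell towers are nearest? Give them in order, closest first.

Distances from 39.8954°N, 74.0211°W:
A: √((-0.0171·111.32)² + (0.0242·85.41)²) = √(3.623586 + 4.272167) = 2.8099 km
B: √((-0.0196·111.32)² + (-0.0132·85.41)²) = √(4.760565 + 1.271058) = 2.4559 km
C: √((0.0055·111.32)² + (-0.0103·85.41)²) = √(0.374862 + 0.773913) = 1.0718 km
D: √((-0.0414·111.32)² + (-0.0282·85.41)²) = √(21.239636 + 5.801171) = 5.2001 km
E: √((0.0212·111.32)² + (0.0112·85.41)²) = √(5.569524 + 0.915068) = 2.5465 km
F: √((0.0282·111.32)² + (-0.0110·85.41)²) = √(9.854727 + 0.882679) = 3.2768 km
G: √((-0.0260·111.32)² + (-0.0124·85.41)²) = √(8.377088 + 1.121659) = 3.0820 km
H: √((-0.0106·111.32)² + (0.0412·85.41)²) = √(1.392381 + 12.382601) = 3.7115 km
I: √((0.0044·111.32)² + (0.0139·85.41)²) = √(0.239912 + 1.409441) = 1.2843 km
J: √((-0.0053·111.32)² + (0.0008·85.41)²) = √(0.348095 + 0.004669) = 0.5939 km
K: √((-0.0310·111.32)² + (0.0291·85.41)²) = √(11.908849 + 6.177367) = 4.2528 km
L: √((-0.0445·111.32)² + (0.0187·85.41)²) = √(24.539540 + 2.550942) = 5.2049 km
M: √((-0.0197·111.32)² + (-0.0289·85.41)²) = √(4.809267 + 6.092747) = 3.3018 km
N: √((0.0197·111.32)² + (0.0283·85.41)²) = √(4.809267 + 5.842387) = 3.2637 km
O: √((0.0116·111.32)² + (-0.0242·85.41)²) = √(1.667487 + 4.272167) = 2.4371 km
Sorted: J (0.5939 km) < C (1.0718 km) < I (1.2843 km) < O (2.4371 km) < …

J, C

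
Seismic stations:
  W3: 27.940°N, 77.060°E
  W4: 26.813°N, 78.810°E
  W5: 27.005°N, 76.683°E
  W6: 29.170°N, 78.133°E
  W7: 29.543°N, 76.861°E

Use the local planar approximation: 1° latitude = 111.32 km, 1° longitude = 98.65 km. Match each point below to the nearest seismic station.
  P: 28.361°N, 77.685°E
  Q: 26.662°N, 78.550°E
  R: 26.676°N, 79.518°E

P→W3; Q→W4; R→W4

P at 28.361°N, 77.685°E:
  W3: √((-0.421·111.32)² + (-0.625·98.65)²) = √(2196.39571 + 3801.49316) = 77.446 km
  W4: √((-1.548·111.32)² + (1.125·98.65)²) = √(29695.34040 + 12316.83785) = 204.969 km
  W5: √((-1.356·111.32)² + (-1.002·98.65)²) = √(22785.87835 + 9770.78872) = 180.435 km
  W6: √((0.809·111.32)² + (0.448·98.65)²) = √(8110.42175 + 1953.21570) = 100.318 km
  W7: √((1.182·111.32)² + (-0.824·98.65)²) = √(17313.35956 + 6607.67391) = 154.664 km
  → nearest: W3 (77.446 km)
Q at 26.662°N, 78.550°E:
  W3: √((1.278·111.32)² + (-1.490·98.65)²) = √(20239.88791 + 21605.61913) = 204.562 km
  W4: √((0.151·111.32)² + (0.260·98.65)²) = √(282.55324 + 657.87120) = 30.666 km
  W5: √((0.343·111.32)² + (-1.867·98.65)²) = √(1457.92316 + 33922.10664) = 188.096 km
  W6: √((2.508·111.32)² + (-0.417·98.65)²) = √(77947.36879 + 1692.25688) = 282.205 km
  W7: √((2.881·111.32)² + (-1.689·98.65)²) = √(102856.77705 + 27762.17441) = 361.412 km
  → nearest: W4 (30.666 km)
R at 26.676°N, 79.518°E:
  W3: √((1.264·111.32)² + (-2.458·98.65)²) = √(19798.87634 + 58797.37483) = 280.350 km
  W4: √((0.137·111.32)² + (-0.708·98.65)²) = √(232.58812 + 4878.21227) = 71.490 km
  W5: √((0.329·111.32)² + (-2.835·98.65)²) = √(1341.33789 + 78216.84709) = 282.061 km
  W6: √((2.494·111.32)² + (-1.385·98.65)²) = √(77079.57185 + 18667.82522) = 309.431 km
  W7: √((2.867·111.32)² + (-2.657·98.65)²) = √(101859.55657 + 68703.25098) = 412.993 km
  → nearest: W4 (71.490 km)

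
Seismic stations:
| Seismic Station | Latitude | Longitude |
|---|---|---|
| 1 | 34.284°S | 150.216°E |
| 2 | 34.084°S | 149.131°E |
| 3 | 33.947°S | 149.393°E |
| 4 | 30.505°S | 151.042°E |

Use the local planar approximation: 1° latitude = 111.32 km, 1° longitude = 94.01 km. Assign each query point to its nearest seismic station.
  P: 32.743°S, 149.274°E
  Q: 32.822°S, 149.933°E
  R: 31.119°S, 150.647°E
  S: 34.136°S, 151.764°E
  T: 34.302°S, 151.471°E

P at 32.743°S, 149.274°E:
  1: 193.054 km
  2: 149.884 km
  3: 134.495 km
  4: 299.489 km
  → nearest: 3 (134.495 km)
Q at 32.822°S, 149.933°E:
  1: 164.910 km
  2: 159.439 km
  3: 135.133 km
  4: 278.202 km
  → nearest: 3 (135.133 km)
R at 31.119°S, 150.647°E:
  1: 354.650 km
  2: 359.519 km
  3: 336.162 km
  4: 77.786 km
  → nearest: 4 (77.786 km)
S at 34.136°S, 151.764°E:
  1: 146.457 km
  2: 247.596 km
  3: 223.888 km
  4: 409.862 km
  → nearest: 1 (146.457 km)
T at 34.302°S, 151.471°E:
  1: 118.000 km
  2: 221.318 km
  3: 199.310 km
  4: 424.602 km
  → nearest: 1 (118.000 km)

P→3; Q→3; R→4; S→1; T→1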